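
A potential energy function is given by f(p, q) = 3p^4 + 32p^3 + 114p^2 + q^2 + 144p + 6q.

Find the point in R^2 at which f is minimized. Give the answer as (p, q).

f(p,q) separates as A(p) + B(q), so its minimum is min A + min B.
A'(p) = 12(p + 1)(p + 3)(p + 4) vanishes at p ∈ {-4, -3, -1}; B'(q) = 2q + 6 vanishes at q ∈ {-3}.
Local minima of A (where A''>0): A(-4)=-32, A(-1)=-59. Local minima of B: B(-3)=-9.
So the global minimum of f is A(-1) + B(-3) = -59 − 9 = -68, attained at (-1, -3).

(-1, -3)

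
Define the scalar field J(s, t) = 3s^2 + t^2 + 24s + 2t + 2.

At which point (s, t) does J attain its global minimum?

J(s,t) separates as P(s) + Q(t) + 2, so its minimum is min P + min Q + 2.
P'(s) = 6s + 24 vanishes at s ∈ {-4}; Q'(t) = 2(t + 1) vanishes at t ∈ {-1}.
Local minima of P (where P''>0): P(-4)=-48. Local minima of Q: Q(-1)=-1.
So the global minimum of J is P(-4) + Q(-1) + 2 = -48 − 1 + 2 = -47, attained at (-4, -1).

(-4, -1)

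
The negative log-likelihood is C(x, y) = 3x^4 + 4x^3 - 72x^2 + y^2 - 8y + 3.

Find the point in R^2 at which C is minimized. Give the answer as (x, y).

C(x,y) separates as P(x) + Q(y) + 3, so its minimum is min P + min Q + 3.
P'(x) = 12x(x - 3)(x + 4) vanishes at x ∈ {-4, 0, 3}; Q'(y) = 2y - 8 vanishes at y ∈ {4}.
Local minima of P (where P''>0): P(-4)=-640, P(3)=-297. Local minima of Q: Q(4)=-16.
So the global minimum of C is P(-4) + Q(4) + 3 = -640 − 16 + 3 = -653, attained at (-4, 4).

(-4, 4)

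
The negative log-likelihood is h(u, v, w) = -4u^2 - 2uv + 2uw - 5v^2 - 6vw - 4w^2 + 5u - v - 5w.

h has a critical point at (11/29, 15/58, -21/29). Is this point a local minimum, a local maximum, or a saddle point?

local maximum

The Hessian is constant: H = [[-8, -2, 2], [-2, -10, -6], [2, -6, -8]].
Leading principal minors: Δ₁ = -8, Δ₂ = 76, Δ₃ = -232.
The minors alternate sign starting negative (−, +, −), so H is negative definite: a local maximum.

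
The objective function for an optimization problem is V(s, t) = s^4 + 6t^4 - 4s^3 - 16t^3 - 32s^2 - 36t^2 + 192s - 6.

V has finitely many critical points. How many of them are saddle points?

V separates as a function of s plus a function of t, so ∇V=0 decouples.
∂V/∂s = 4(s - 4)(s - 3)(s + 4) = 0 at s ∈ {-4, 3, 4}; ∂V/∂t = 24t(t - 3)(t + 1) = 0 at t ∈ {-1, 0, 3}.
The Hessian is diagonal: diag(V_ss, V_tt). Second derivatives: V_ss(-4)=224, V_ss(3)=-28, V_ss(4)=32; V_tt(-1)=96, V_tt(0)=-72, V_tt(3)=288.
Saddle points occur where the two diagonal entries have opposite signs: (-4, 0), (3, -1), (3, 3), (4, 0). Count: 4.

4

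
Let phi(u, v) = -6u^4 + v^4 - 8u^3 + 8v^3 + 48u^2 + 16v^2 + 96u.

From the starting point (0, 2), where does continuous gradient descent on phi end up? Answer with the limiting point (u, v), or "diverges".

phi is separable, so gradient descent decouples: u follows -∂phi/∂u, v follows -∂phi/∂v.
∂phi/∂u = -24(u - 2)(u + 1)(u + 2); at u=0 this is 96, so u decreases.
∂phi/∂v = 4v(v + 2)(v + 4); at v=2 this is 192, so v decreases.
u converges to its nearest critical value -1 (a local min of the u-part); v converges to 0. The iterate converges to (-1, 0).

(-1, 0)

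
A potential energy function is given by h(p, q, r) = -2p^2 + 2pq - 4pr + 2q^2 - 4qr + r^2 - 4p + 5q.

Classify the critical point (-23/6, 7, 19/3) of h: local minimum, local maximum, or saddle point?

The Hessian is constant: H = [[-4, 2, -4], [2, 4, -4], [-4, -4, 2]].
Leading principal minors: Δ₁ = -4, Δ₂ = -20, Δ₃ = 24.
The minors fit neither the all-positive nor the alternating-sign pattern, so H is indefinite: a saddle point.

saddle point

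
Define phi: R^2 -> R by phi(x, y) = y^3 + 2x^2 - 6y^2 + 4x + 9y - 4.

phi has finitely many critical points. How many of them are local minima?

1

phi separates as a function of x plus a function of y, so ∇phi=0 decouples.
∂phi/∂x = 4(x + 1) = 0 at x ∈ {-1}; ∂phi/∂y = 3(y - 3)(y - 1) = 0 at y ∈ {1, 3}.
The Hessian is diagonal: diag(phi_xx, phi_yy). Second derivatives: phi_xx(-1)=4; phi_yy(1)=-6, phi_yy(3)=6.
Local minima occur where both diagonal entries positive: (-1, 3). Count: 1.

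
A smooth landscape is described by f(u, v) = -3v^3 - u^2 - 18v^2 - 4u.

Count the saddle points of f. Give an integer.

f separates as a function of u plus a function of v, so ∇f=0 decouples.
∂f/∂u = -2(u + 2) = 0 at u ∈ {-2}; ∂f/∂v = -9v(v + 4) = 0 at v ∈ {-4, 0}.
The Hessian is diagonal: diag(f_uu, f_vv). Second derivatives: f_uu(-2)=-2; f_vv(-4)=36, f_vv(0)=-36.
Saddle points occur where the two diagonal entries have opposite signs: (-2, -4). Count: 1.

1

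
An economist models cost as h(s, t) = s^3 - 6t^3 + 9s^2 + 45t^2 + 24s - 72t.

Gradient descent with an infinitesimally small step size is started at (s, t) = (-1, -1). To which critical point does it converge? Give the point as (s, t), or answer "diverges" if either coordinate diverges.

h is separable, so gradient descent decouples: s follows -∂h/∂s, t follows -∂h/∂t.
∂h/∂s = 3(s + 2)(s + 4); at s=-1 this is 9, so s decreases.
∂h/∂t = -18(t - 4)(t - 1); at t=-1 this is -180, so t increases.
s converges to its nearest critical value -2 (a local min of the s-part); t converges to 1. The iterate converges to (-2, 1).

(-2, 1)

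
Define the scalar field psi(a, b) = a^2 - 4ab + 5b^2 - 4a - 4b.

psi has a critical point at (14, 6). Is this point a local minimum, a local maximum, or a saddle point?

local minimum

The Hessian of psi is constant: H = [[2, -4], [-4, 10]].
det(H) = 2·10 − (-4)² = 4.
det(H) > 0 and tr(H) = 12 > 0, so H is positive definite and the point is a local minimum.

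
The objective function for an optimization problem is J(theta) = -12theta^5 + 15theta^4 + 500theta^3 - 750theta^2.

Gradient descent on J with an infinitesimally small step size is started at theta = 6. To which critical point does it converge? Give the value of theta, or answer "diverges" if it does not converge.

J'(theta) = -60theta(theta - 5)(theta - 1)(theta + 5), so J'(6) = -19800.
Gradient descent moves in the -J' direction, i.e. theta is increasing.
There is no critical point above theta=6, and J' keeps the same sign, so the iterate runs off to +∞.

diverges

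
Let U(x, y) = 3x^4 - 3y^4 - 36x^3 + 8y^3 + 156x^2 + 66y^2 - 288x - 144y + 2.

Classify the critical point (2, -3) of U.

The mixed partial ∂²U/∂x∂y is 0, so the Hessian at any point is diag(U_xx, U_yy) = diag(12(3x^2 - 18x + 26), 12(-3y^2 + 4y + 11)).
At (2, -3): H = diag(24, -336).
The eigenvalues have opposite signs, so H is indefinite: a saddle point.

saddle point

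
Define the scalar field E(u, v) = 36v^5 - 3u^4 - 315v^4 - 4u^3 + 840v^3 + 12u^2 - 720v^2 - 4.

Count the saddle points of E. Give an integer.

6

E separates as a function of u plus a function of v, so ∇E=0 decouples.
∂E/∂u = -12u(u - 1)(u + 2) = 0 at u ∈ {-2, 0, 1}; ∂E/∂v = 180v(v - 4)(v - 2)(v - 1) = 0 at v ∈ {0, 1, 2, 4}.
The Hessian is diagonal: diag(E_uu, E_vv). Second derivatives: E_uu(-2)=-72, E_uu(0)=24, E_uu(1)=-36; E_vv(0)=-1440, E_vv(1)=540, E_vv(2)=-720, E_vv(4)=4320.
Saddle points occur where the two diagonal entries have opposite signs: (-2, 1), (-2, 4), (0, 0), (0, 2), (1, 1), (1, 4). Count: 6.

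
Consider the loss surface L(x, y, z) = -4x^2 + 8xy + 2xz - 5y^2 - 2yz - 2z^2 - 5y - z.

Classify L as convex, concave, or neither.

concave

L is quadratic, so its Hessian is the constant matrix H = [[-8, 8, 2], [8, -10, -2], [2, -2, -4]].
Leading principal minors: -8, 16, -56.
Signs alternate −, +, − ⇒ H ≺ 0 ⇒ concave.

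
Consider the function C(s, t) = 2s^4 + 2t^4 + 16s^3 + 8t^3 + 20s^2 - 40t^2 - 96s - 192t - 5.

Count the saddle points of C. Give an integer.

4

C separates as a function of s plus a function of t, so ∇C=0 decouples.
∂C/∂s = 8(s - 1)(s + 3)(s + 4) = 0 at s ∈ {-4, -3, 1}; ∂C/∂t = 8(t - 3)(t + 2)(t + 4) = 0 at t ∈ {-4, -2, 3}.
The Hessian is diagonal: diag(C_ss, C_tt). Second derivatives: C_ss(-4)=40, C_ss(-3)=-32, C_ss(1)=160; C_tt(-4)=112, C_tt(-2)=-80, C_tt(3)=280.
Saddle points occur where the two diagonal entries have opposite signs: (-4, -2), (-3, -4), (-3, 3), (1, -2). Count: 4.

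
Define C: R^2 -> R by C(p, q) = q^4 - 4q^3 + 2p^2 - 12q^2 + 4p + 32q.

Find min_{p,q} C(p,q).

C(p,q) separates as A(p) + B(q), so its minimum is min A + min B.
A'(p) = 4p + 4 vanishes at p ∈ {-1}; B'(q) = 4(q - 4)(q - 1)(q + 2) vanishes at q ∈ {-2, 1, 4}.
Local minima of A (where A''>0): A(-1)=-2. Local minima of B: B(-2)=-64, B(4)=-64.
So the global minimum of C is A(-1) + B(-2) = -2 − 64 = -66, attained at (-1, -2).

-66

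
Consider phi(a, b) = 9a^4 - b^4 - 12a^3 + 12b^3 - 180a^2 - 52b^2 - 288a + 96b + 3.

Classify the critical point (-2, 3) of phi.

The mixed partial ∂²phi/∂a∂b is 0, so the Hessian at any point is diag(phi_aa, phi_bb) = diag(36(3a^2 - 2a - 10), 4(-3b^2 + 18b - 26)).
At (-2, 3): H = diag(216, 4).
Both eigenvalues are positive, so H is positive definite: a local minimum.

local minimum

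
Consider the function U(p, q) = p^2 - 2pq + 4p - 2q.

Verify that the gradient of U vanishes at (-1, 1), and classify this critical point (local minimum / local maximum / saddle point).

∇U = (2p - 2q + 4, -2p - 2); substituting (-1, 1) gives ∇U = (0, 0), so (-1, 1) is indeed a critical point.
The Hessian of U is constant: H = [[2, -2], [-2, 0]].
det(H) = 2·0 − (-2)² = -4.
Since det(H) < 0, H is indefinite and the critical point is a saddle point.

saddle point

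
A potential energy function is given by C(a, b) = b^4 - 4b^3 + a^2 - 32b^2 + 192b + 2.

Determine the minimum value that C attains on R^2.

C(a,b) separates as P(a) + Q(b) + 2, so its minimum is min P + min Q + 2.
P'(a) = 2a vanishes at a ∈ {0}; Q'(b) = 4(b - 4)(b - 3)(b + 4) vanishes at b ∈ {-4, 3, 4}.
Local minima of P (where P''>0): P(0)=0. Local minima of Q: Q(-4)=-768, Q(4)=256.
So the global minimum of C is P(0) + Q(-4) + 2 = 0 − 768 + 2 = -766, attained at (0, -4).

-766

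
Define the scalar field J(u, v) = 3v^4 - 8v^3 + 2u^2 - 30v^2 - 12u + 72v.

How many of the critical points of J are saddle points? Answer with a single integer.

J separates as a function of u plus a function of v, so ∇J=0 decouples.
∂J/∂u = 4(u - 3) = 0 at u ∈ {3}; ∂J/∂v = 12(v - 3)(v - 1)(v + 2) = 0 at v ∈ {-2, 1, 3}.
The Hessian is diagonal: diag(J_uu, J_vv). Second derivatives: J_uu(3)=4; J_vv(-2)=180, J_vv(1)=-72, J_vv(3)=120.
Saddle points occur where the two diagonal entries have opposite signs: (3, 1). Count: 1.

1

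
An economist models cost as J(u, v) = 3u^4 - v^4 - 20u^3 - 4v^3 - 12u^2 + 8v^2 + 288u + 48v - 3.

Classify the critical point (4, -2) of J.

The mixed partial ∂²J/∂u∂v is 0, so the Hessian at any point is diag(J_uu, J_vv) = diag(12(3u^2 - 10u - 2), 4(-3v^2 - 6v + 4)).
At (4, -2): H = diag(72, 16).
Both eigenvalues are positive, so H is positive definite: a local minimum.

local minimum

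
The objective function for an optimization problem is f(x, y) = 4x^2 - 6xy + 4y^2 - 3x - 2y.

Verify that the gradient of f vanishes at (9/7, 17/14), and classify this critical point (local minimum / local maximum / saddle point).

∇f = (8x - 6y - 3, -6x + 8y - 2); substituting (9/7, 17/14) gives ∇f = (0, 0), so (9/7, 17/14) is indeed a critical point.
The Hessian of f is constant: H = [[8, -6], [-6, 8]].
det(H) = 8·8 − (-6)² = 28.
det(H) > 0 and tr(H) = 16 > 0, so H is positive definite and the point is a local minimum.

local minimum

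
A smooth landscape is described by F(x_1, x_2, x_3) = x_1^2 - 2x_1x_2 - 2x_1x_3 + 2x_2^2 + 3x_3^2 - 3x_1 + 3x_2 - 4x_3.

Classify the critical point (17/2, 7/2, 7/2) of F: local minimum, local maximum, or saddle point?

The Hessian is constant: H = [[2, -2, -2], [-2, 4, 0], [-2, 0, 6]].
Leading principal minors: Δ₁ = 2, Δ₂ = 4, Δ₃ = 8.
All leading minors are positive, so H is positive definite: a local minimum.

local minimum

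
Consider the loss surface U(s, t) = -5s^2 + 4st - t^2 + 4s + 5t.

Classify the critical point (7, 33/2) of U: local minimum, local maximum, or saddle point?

local maximum

The Hessian of U is constant: H = [[-10, 4], [4, -2]].
det(H) = (-10)·(-2) − 4² = 4.
det(H) > 0 and tr(H) = -12 < 0, so H is negative definite and the point is a local maximum.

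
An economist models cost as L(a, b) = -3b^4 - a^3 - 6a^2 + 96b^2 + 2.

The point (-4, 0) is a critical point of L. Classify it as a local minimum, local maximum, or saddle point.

The mixed partial ∂²L/∂a∂b is 0, so the Hessian at any point is diag(L_aa, L_bb) = diag(-6(a + 2), 12(-3b^2 + 16)).
At (-4, 0): H = diag(12, 192).
Both eigenvalues are positive, so H is positive definite: a local minimum.

local minimum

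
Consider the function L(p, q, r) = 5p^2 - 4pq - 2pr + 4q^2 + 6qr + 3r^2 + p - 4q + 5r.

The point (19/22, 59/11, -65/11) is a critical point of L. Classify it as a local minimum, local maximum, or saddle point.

local minimum

The Hessian is constant: H = [[10, -4, -2], [-4, 8, 6], [-2, 6, 6]].
Leading principal minors: Δ₁ = 10, Δ₂ = 64, Δ₃ = 88.
All leading minors are positive, so H is positive definite: a local minimum.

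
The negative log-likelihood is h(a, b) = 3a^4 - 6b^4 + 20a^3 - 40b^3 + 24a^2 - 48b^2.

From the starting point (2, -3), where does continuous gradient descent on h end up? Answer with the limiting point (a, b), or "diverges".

(0, -1)

h is separable, so gradient descent decouples: a follows -∂h/∂a, b follows -∂h/∂b.
∂h/∂a = 12a(a + 1)(a + 4); at a=2 this is 432, so a decreases.
∂h/∂b = -24b(b + 1)(b + 4); at b=-3 this is -144, so b increases.
a converges to its nearest critical value 0 (a local min of the a-part); b converges to -1. The iterate converges to (0, -1).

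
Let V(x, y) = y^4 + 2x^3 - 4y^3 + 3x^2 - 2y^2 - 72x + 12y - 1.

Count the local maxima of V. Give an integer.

V separates as a function of x plus a function of y, so ∇V=0 decouples.
∂V/∂x = 6(x - 3)(x + 4) = 0 at x ∈ {-4, 3}; ∂V/∂y = 4(y - 3)(y - 1)(y + 1) = 0 at y ∈ {-1, 1, 3}.
The Hessian is diagonal: diag(V_xx, V_yy). Second derivatives: V_xx(-4)=-42, V_xx(3)=42; V_yy(-1)=32, V_yy(1)=-16, V_yy(3)=32.
Local maxima occur where both diagonal entries negative: (-4, 1). Count: 1.

1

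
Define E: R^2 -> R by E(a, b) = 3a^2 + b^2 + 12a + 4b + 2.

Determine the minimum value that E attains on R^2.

-14

E(a,b) separates as P(a) + Q(b) + 2, so its minimum is min P + min Q + 2.
P'(a) = 6a + 12 vanishes at a ∈ {-2}; Q'(b) = 2b + 4 vanishes at b ∈ {-2}.
Local minima of P (where P''>0): P(-2)=-12. Local minima of Q: Q(-2)=-4.
So the global minimum of E is P(-2) + Q(-2) + 2 = -12 − 4 + 2 = -14, attained at (-2, -2).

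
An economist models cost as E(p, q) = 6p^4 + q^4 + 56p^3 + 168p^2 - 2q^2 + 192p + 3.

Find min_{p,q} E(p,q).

E(p,q) separates as A(p) + B(q) + 3, so its minimum is min A + min B + 3.
A'(p) = 24(p + 1)(p + 2)(p + 4) vanishes at p ∈ {-4, -2, -1}; B'(q) = 4q(q - 1)(q + 1) vanishes at q ∈ {-1, 0, 1}.
Local minima of A (where A''>0): A(-4)=-128, A(-1)=-74. Local minima of B: B(-1)=-1, B(1)=-1.
So the global minimum of E is A(-4) + B(-1) + 3 = -128 − 1 + 3 = -126, attained at (-4, -1).

-126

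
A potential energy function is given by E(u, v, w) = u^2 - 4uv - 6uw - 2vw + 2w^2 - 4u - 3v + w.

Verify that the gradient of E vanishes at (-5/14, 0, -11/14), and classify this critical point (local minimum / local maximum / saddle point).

saddle point

∇E = (2u - 4v - 6w - 4, -4u - 2w - 3, -6u - 2v + 4w + 1); substituting (-5/14, 0, -11/14) gives ∇E = (0, 0, 0), so (-5/14, 0, -11/14) is indeed a critical point.
The Hessian is constant: H = [[2, -4, -6], [-4, 0, -2], [-6, -2, 4]].
Leading principal minors: Δ₁ = 2, Δ₂ = -16, Δ₃ = -168.
The minors fit neither the all-positive nor the alternating-sign pattern, so H is indefinite: a saddle point.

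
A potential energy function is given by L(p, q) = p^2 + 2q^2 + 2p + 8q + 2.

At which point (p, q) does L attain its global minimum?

(-1, -2)

L(p,q) separates as A(p) + B(q) + 2, so its minimum is min A + min B + 2.
A'(p) = 2p + 2 vanishes at p ∈ {-1}; B'(q) = 4q + 8 vanishes at q ∈ {-2}.
Local minima of A (where A''>0): A(-1)=-1. Local minima of B: B(-2)=-8.
So the global minimum of L is A(-1) + B(-2) + 2 = -1 − 8 + 2 = -7, attained at (-1, -2).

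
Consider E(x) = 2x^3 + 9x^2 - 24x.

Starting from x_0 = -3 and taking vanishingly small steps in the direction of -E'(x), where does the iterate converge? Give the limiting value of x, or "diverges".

E'(x) = 6(x - 1)(x + 4), so E'(-3) = -24.
Gradient descent moves in the -E' direction, i.e. x is increasing.
The nearest critical point in that direction is x = 1, where E'' = 30 > 0 (a local minimum). The iterate converges there.

1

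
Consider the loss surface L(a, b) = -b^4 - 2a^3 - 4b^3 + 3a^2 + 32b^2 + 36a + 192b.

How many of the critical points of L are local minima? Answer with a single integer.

L separates as a function of a plus a function of b, so ∇L=0 decouples.
∂L/∂a = -6(a - 3)(a + 2) = 0 at a ∈ {-2, 3}; ∂L/∂b = -4(b - 4)(b + 3)(b + 4) = 0 at b ∈ {-4, -3, 4}.
The Hessian is diagonal: diag(L_aa, L_bb). Second derivatives: L_aa(-2)=30, L_aa(3)=-30; L_bb(-4)=-32, L_bb(-3)=28, L_bb(4)=-224.
Local minima occur where both diagonal entries positive: (-2, -3). Count: 1.

1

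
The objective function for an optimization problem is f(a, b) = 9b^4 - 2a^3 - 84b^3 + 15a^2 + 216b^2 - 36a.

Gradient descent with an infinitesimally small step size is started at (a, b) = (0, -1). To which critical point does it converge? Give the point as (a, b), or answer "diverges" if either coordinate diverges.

f is separable, so gradient descent decouples: a follows -∂f/∂a, b follows -∂f/∂b.
∂f/∂a = -6(a - 3)(a - 2); at a=0 this is -36, so a increases.
∂f/∂b = 36b(b - 4)(b - 3); at b=-1 this is -720, so b increases.
a converges to its nearest critical value 2 (a local min of the a-part); b converges to 0. The iterate converges to (2, 0).

(2, 0)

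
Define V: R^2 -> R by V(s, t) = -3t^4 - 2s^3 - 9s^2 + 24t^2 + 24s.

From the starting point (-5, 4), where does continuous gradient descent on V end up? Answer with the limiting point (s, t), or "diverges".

V is separable, so gradient descent decouples: s follows -∂V/∂s, t follows -∂V/∂t.
∂V/∂s = -6(s - 1)(s + 4); at s=-5 this is -36, so s increases.
∂V/∂t = -12t(t - 2)(t + 2); at t=4 this is -576, so t increases.
The t-coordinate has no critical point in that direction and runs off to infinity.

diverges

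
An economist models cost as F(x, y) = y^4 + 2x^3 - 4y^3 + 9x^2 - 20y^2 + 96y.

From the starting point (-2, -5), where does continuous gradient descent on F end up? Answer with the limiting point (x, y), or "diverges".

(0, -3)

F is separable, so gradient descent decouples: x follows -∂F/∂x, y follows -∂F/∂y.
∂F/∂x = 6x(x + 3); at x=-2 this is -12, so x increases.
∂F/∂y = 4(y - 4)(y - 2)(y + 3); at y=-5 this is -504, so y increases.
x converges to its nearest critical value 0 (a local min of the x-part); y converges to -3. The iterate converges to (0, -3).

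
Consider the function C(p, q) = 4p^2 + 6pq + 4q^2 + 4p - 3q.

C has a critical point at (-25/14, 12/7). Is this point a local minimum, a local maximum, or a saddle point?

The Hessian of C is constant: H = [[8, 6], [6, 8]].
det(H) = 8·8 − 6² = 28.
det(H) > 0 and tr(H) = 16 > 0, so H is positive definite and the point is a local minimum.

local minimum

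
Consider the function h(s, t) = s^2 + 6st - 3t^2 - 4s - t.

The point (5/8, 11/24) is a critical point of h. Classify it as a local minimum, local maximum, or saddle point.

The Hessian of h is constant: H = [[2, 6], [6, -6]].
det(H) = 2·(-6) − 6² = -48.
Since det(H) < 0, H is indefinite and the critical point is a saddle point.

saddle point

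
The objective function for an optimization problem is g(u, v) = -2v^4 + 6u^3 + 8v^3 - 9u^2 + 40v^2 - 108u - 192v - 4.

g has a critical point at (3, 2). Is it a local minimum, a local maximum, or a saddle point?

local minimum

The mixed partial ∂²g/∂u∂v is 0, so the Hessian at any point is diag(g_uu, g_vv) = diag(18(2u - 1), 8(-3v^2 + 6v + 10)).
At (3, 2): H = diag(90, 80).
Both eigenvalues are positive, so H is positive definite: a local minimum.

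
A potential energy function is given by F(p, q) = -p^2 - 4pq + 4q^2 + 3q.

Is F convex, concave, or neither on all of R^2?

F is quadratic, so its Hessian is the constant matrix H = [[-2, -4], [-4, 8]].
det(H) = -32, tr(H) = 6.
det(H) < 0, so H is indefinite: neither convex nor concave.

neither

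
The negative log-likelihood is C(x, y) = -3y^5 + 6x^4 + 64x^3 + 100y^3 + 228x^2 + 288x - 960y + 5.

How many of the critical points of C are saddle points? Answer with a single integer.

6

C separates as a function of x plus a function of y, so ∇C=0 decouples.
∂C/∂x = 24(x + 1)(x + 3)(x + 4) = 0 at x ∈ {-4, -3, -1}; ∂C/∂y = -15(y - 4)(y - 2)(y + 2)(y + 4) = 0 at y ∈ {-4, -2, 2, 4}.
The Hessian is diagonal: diag(C_xx, C_yy). Second derivatives: C_xx(-4)=72, C_xx(-3)=-48, C_xx(-1)=144; C_yy(-4)=1440, C_yy(-2)=-720, C_yy(2)=720, C_yy(4)=-1440.
Saddle points occur where the two diagonal entries have opposite signs: (-4, -2), (-4, 4), (-3, -4), (-3, 2), (-1, -2), (-1, 4). Count: 6.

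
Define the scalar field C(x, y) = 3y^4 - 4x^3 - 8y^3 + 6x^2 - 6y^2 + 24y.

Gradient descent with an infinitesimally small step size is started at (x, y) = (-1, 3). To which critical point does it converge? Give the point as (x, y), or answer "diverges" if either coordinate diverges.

C is separable, so gradient descent decouples: x follows -∂C/∂x, y follows -∂C/∂y.
∂C/∂x = -12x(x - 1); at x=-1 this is -24, so x increases.
∂C/∂y = 12(y - 2)(y - 1)(y + 1); at y=3 this is 96, so y decreases.
x converges to its nearest critical value 0 (a local min of the x-part); y converges to 2. The iterate converges to (0, 2).

(0, 2)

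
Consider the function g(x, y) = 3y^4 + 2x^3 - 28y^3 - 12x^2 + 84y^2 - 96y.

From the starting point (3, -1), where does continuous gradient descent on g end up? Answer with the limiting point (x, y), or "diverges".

g is separable, so gradient descent decouples: x follows -∂g/∂x, y follows -∂g/∂y.
∂g/∂x = 6x(x - 4); at x=3 this is -18, so x increases.
∂g/∂y = 12(y - 4)(y - 2)(y - 1); at y=-1 this is -360, so y increases.
x converges to its nearest critical value 4 (a local min of the x-part); y converges to 1. The iterate converges to (4, 1).

(4, 1)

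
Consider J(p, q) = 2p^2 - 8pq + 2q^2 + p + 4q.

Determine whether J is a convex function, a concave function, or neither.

J is quadratic, so its Hessian is the constant matrix H = [[4, -8], [-8, 4]].
det(H) = -48, tr(H) = 8.
det(H) < 0, so H is indefinite: neither convex nor concave.

neither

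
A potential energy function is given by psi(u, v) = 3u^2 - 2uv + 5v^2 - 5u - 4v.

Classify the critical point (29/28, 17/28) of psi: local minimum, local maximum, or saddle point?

local minimum

The Hessian of psi is constant: H = [[6, -2], [-2, 10]].
det(H) = 6·10 − (-2)² = 56.
det(H) > 0 and tr(H) = 16 > 0, so H is positive definite and the point is a local minimum.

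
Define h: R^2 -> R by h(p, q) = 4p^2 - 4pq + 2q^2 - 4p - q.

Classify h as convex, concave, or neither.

h is quadratic, so its Hessian is the constant matrix H = [[8, -4], [-4, 4]].
det(H) = 16, tr(H) = 12.
det(H) > 0 and tr(H) > 0, so H is positive definite everywhere: convex.

convex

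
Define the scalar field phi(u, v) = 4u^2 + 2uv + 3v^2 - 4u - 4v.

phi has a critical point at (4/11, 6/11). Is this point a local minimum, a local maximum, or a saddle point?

The Hessian of phi is constant: H = [[8, 2], [2, 6]].
det(H) = 8·6 − 2² = 44.
det(H) > 0 and tr(H) = 14 > 0, so H is positive definite and the point is a local minimum.

local minimum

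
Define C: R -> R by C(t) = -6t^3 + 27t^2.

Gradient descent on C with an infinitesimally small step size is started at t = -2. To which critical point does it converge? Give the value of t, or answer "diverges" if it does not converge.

C'(t) = -18t(t - 3), so C'(-2) = -180.
Gradient descent moves in the -C' direction, i.e. t is increasing.
The nearest critical point in that direction is t = 0, where C'' = 54 > 0 (a local minimum). The iterate converges there.

0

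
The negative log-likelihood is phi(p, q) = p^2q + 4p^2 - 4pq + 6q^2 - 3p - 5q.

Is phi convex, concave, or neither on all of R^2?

The term p^2q is cubic, so the Hessian is not constant.
∂²phi/∂p² = 2q + 8, which takes both signs as q varies (negative for sufficiently negative q). A diagonal entry of the Hessian changing sign means the Hessian is neither positive- nor negative-semidefinite on all of R^2.

neither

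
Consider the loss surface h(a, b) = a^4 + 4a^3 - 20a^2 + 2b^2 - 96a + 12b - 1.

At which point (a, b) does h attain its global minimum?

(3, -3)

h(a,b) separates as P(a) + Q(b) − 1, so its minimum is min P + min Q − 1.
P'(a) = 4(a - 3)(a + 2)(a + 4) vanishes at a ∈ {-4, -2, 3}; Q'(b) = 4b + 12 vanishes at b ∈ {-3}.
Local minima of P (where P''>0): P(-4)=64, P(3)=-279. Local minima of Q: Q(-3)=-18.
So the global minimum of h is P(3) + Q(-3) − 1 = -279 − 18 − 1 = -298, attained at (3, -3).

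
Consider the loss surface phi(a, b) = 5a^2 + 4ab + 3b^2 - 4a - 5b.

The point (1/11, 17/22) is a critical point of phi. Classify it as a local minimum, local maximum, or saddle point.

local minimum

The Hessian of phi is constant: H = [[10, 4], [4, 6]].
det(H) = 10·6 − 4² = 44.
det(H) > 0 and tr(H) = 16 > 0, so H is positive definite and the point is a local minimum.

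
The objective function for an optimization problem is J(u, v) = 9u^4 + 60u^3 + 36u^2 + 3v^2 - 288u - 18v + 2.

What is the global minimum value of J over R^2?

-208

J(u,v) separates as P(u) + Q(v) + 2, so its minimum is min P + min Q + 2.
P'(u) = 36(u - 1)(u + 2)(u + 4) vanishes at u ∈ {-4, -2, 1}; Q'(v) = 6v - 18 vanishes at v ∈ {3}.
Local minima of P (where P''>0): P(-4)=192, P(1)=-183. Local minima of Q: Q(3)=-27.
So the global minimum of J is P(1) + Q(3) + 2 = -183 − 27 + 2 = -208, attained at (1, 3).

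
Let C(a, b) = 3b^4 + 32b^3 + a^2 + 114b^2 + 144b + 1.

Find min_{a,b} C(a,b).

C(a,b) separates as P(a) + Q(b) + 1, so its minimum is min P + min Q + 1.
P'(a) = 2a vanishes at a ∈ {0}; Q'(b) = 12(b + 1)(b + 3)(b + 4) vanishes at b ∈ {-4, -3, -1}.
Local minima of P (where P''>0): P(0)=0. Local minima of Q: Q(-4)=-32, Q(-1)=-59.
So the global minimum of C is P(0) + Q(-1) + 1 = 0 − 59 + 1 = -58, attained at (0, -1).

-58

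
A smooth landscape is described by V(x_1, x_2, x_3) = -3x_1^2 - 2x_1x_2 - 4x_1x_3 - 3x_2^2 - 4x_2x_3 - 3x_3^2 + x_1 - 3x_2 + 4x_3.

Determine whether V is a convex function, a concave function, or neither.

concave

V is quadratic, so its Hessian is the constant matrix H = [[-6, -2, -4], [-2, -6, -4], [-4, -4, -6]].
Leading principal minors: -6, 32, -64.
Signs alternate −, +, − ⇒ H ≺ 0 ⇒ concave.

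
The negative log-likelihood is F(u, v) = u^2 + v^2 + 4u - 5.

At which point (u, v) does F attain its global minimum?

(-2, 0)

F(u,v) separates as P(u) + Q(v) − 5, so its minimum is min P + min Q − 5.
P'(u) = 2u + 4 vanishes at u ∈ {-2}; Q'(v) = 2v vanishes at v ∈ {0}.
Local minima of P (where P''>0): P(-2)=-4. Local minima of Q: Q(0)=0.
So the global minimum of F is P(-2) + Q(0) − 5 = -4 + 0 − 5 = -9, attained at (-2, 0).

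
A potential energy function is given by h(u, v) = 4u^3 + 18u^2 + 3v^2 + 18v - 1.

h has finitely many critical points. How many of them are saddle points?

1

h separates as a function of u plus a function of v, so ∇h=0 decouples.
∂h/∂u = 12u(u + 3) = 0 at u ∈ {-3, 0}; ∂h/∂v = 6(v + 3) = 0 at v ∈ {-3}.
The Hessian is diagonal: diag(h_uu, h_vv). Second derivatives: h_uu(-3)=-36, h_uu(0)=36; h_vv(-3)=6.
Saddle points occur where the two diagonal entries have opposite signs: (-3, -3). Count: 1.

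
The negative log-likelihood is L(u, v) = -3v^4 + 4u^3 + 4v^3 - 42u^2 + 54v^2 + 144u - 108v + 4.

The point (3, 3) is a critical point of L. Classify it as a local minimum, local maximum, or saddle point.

The mixed partial ∂²L/∂u∂v is 0, so the Hessian at any point is diag(L_uu, L_vv) = diag(12(2u - 7), 12(-3v^2 + 2v + 9)).
At (3, 3): H = diag(-12, -144).
Both eigenvalues are negative, so H is negative definite: a local maximum.

local maximum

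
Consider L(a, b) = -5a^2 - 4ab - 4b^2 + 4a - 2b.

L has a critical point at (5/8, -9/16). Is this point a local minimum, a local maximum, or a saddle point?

The Hessian of L is constant: H = [[-10, -4], [-4, -8]].
det(H) = (-10)·(-8) − (-4)² = 64.
det(H) > 0 and tr(H) = -18 < 0, so H is negative definite and the point is a local maximum.

local maximum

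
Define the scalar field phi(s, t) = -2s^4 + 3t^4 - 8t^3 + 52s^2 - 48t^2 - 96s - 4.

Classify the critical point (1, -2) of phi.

local minimum

The mixed partial ∂²phi/∂s∂t is 0, so the Hessian at any point is diag(phi_ss, phi_tt) = diag(8(-3s^2 + 13), 12(3t^2 - 4t - 8)).
At (1, -2): H = diag(80, 144).
Both eigenvalues are positive, so H is positive definite: a local minimum.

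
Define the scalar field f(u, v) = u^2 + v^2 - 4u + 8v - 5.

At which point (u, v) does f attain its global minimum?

f(u,v) separates as P(u) + Q(v) − 5, so its minimum is min P + min Q − 5.
P'(u) = 2u - 4 vanishes at u ∈ {2}; Q'(v) = 2v + 8 vanishes at v ∈ {-4}.
Local minima of P (where P''>0): P(2)=-4. Local minima of Q: Q(-4)=-16.
So the global minimum of f is P(2) + Q(-4) − 5 = -4 − 16 − 5 = -25, attained at (2, -4).

(2, -4)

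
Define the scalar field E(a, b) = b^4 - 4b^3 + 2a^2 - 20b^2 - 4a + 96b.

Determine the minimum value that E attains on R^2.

-281

E(a,b) separates as P(a) + Q(b), so its minimum is min P + min Q.
P'(a) = 4a - 4 vanishes at a ∈ {1}; Q'(b) = 4(b - 4)(b - 2)(b + 3) vanishes at b ∈ {-3, 2, 4}.
Local minima of P (where P''>0): P(1)=-2. Local minima of Q: Q(-3)=-279, Q(4)=64.
So the global minimum of E is P(1) + Q(-3) = -2 − 279 = -281, attained at (1, -3).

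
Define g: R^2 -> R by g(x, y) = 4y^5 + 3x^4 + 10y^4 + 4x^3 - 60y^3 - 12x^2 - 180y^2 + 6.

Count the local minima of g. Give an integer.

g separates as a function of x plus a function of y, so ∇g=0 decouples.
∂g/∂x = 12x(x - 1)(x + 2) = 0 at x ∈ {-2, 0, 1}; ∂g/∂y = 20y(y - 3)(y + 2)(y + 3) = 0 at y ∈ {-3, -2, 0, 3}.
The Hessian is diagonal: diag(g_xx, g_yy). Second derivatives: g_xx(-2)=72, g_xx(0)=-24, g_xx(1)=36; g_yy(-3)=-360, g_yy(-2)=200, g_yy(0)=-360, g_yy(3)=1800.
Local minima occur where both diagonal entries positive: (-2, -2), (-2, 3), (1, -2), (1, 3). Count: 4.

4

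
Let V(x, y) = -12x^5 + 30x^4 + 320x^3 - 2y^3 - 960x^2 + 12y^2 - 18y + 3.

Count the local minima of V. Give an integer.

V separates as a function of x plus a function of y, so ∇V=0 decouples.
∂V/∂x = -60x(x - 4)(x - 2)(x + 4) = 0 at x ∈ {-4, 0, 2, 4}; ∂V/∂y = -6(y - 3)(y - 1) = 0 at y ∈ {1, 3}.
The Hessian is diagonal: diag(V_xx, V_yy). Second derivatives: V_xx(-4)=11520, V_xx(0)=-1920, V_xx(2)=1440, V_xx(4)=-3840; V_yy(1)=12, V_yy(3)=-12.
Local minima occur where both diagonal entries positive: (-4, 1), (2, 1). Count: 2.

2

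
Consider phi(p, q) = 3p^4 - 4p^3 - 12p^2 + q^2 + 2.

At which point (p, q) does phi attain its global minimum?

phi(p,q) separates as A(p) + B(q) + 2, so its minimum is min A + min B + 2.
A'(p) = 12p(p - 2)(p + 1) vanishes at p ∈ {-1, 0, 2}; B'(q) = 2q vanishes at q ∈ {0}.
Local minima of A (where A''>0): A(-1)=-5, A(2)=-32. Local minima of B: B(0)=0.
So the global minimum of phi is A(2) + B(0) + 2 = -32 + 0 + 2 = -30, attained at (2, 0).

(2, 0)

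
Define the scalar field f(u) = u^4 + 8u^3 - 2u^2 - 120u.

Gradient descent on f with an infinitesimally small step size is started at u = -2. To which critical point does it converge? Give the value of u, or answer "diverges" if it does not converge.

f'(u) = 4(u - 2)(u + 3)(u + 5), so f'(-2) = -48.
Gradient descent moves in the -f' direction, i.e. u is increasing.
The nearest critical point in that direction is u = 2, where f'' = 140 > 0 (a local minimum). The iterate converges there.

2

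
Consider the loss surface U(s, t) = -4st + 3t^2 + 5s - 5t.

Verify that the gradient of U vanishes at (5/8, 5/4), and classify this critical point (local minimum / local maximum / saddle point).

∇U = (-4t + 5, -4s + 6t - 5); substituting (5/8, 5/4) gives ∇U = (0, 0), so (5/8, 5/4) is indeed a critical point.
The Hessian of U is constant: H = [[0, -4], [-4, 6]].
det(H) = 0·6 − (-4)² = -16.
Since det(H) < 0, H is indefinite and the critical point is a saddle point.

saddle point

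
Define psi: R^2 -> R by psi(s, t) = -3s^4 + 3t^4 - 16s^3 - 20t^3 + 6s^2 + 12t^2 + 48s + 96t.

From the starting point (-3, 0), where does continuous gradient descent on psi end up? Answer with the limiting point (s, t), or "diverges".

(-1, -1)

psi is separable, so gradient descent decouples: s follows -∂psi/∂s, t follows -∂psi/∂t.
∂psi/∂s = -12(s - 1)(s + 1)(s + 4); at s=-3 this is -96, so s increases.
∂psi/∂t = 12(t - 4)(t - 2)(t + 1); at t=0 this is 96, so t decreases.
s converges to its nearest critical value -1 (a local min of the s-part); t converges to -1. The iterate converges to (-1, -1).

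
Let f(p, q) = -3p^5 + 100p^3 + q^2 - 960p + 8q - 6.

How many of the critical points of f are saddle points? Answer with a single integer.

2

f separates as a function of p plus a function of q, so ∇f=0 decouples.
∂f/∂p = -15(p - 4)(p - 2)(p + 2)(p + 4) = 0 at p ∈ {-4, -2, 2, 4}; ∂f/∂q = 2(q + 4) = 0 at q ∈ {-4}.
The Hessian is diagonal: diag(f_pp, f_qq). Second derivatives: f_pp(-4)=1440, f_pp(-2)=-720, f_pp(2)=720, f_pp(4)=-1440; f_qq(-4)=2.
Saddle points occur where the two diagonal entries have opposite signs: (-2, -4), (4, -4). Count: 2.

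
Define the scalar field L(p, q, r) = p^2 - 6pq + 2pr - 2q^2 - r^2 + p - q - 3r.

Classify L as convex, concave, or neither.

L is quadratic, so its Hessian is the constant matrix H = [[2, -6, 2], [-6, -4, 0], [2, 0, -2]].
Leading principal minors: 2, -44, 104.
Neither pattern holds ⇒ H is indefinite ⇒ neither convex nor concave.

neither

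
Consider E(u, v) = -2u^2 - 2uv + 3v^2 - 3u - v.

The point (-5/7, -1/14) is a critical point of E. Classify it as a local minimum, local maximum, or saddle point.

saddle point

The Hessian of E is constant: H = [[-4, -2], [-2, 6]].
det(H) = (-4)·6 − (-2)² = -28.
Since det(H) < 0, H is indefinite and the critical point is a saddle point.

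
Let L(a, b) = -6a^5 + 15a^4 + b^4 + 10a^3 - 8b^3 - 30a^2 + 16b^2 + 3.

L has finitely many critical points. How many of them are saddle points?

6

L separates as a function of a plus a function of b, so ∇L=0 decouples.
∂L/∂a = -30a(a - 2)(a - 1)(a + 1) = 0 at a ∈ {-1, 0, 1, 2}; ∂L/∂b = 4b(b - 4)(b - 2) = 0 at b ∈ {0, 2, 4}.
The Hessian is diagonal: diag(L_aa, L_bb). Second derivatives: L_aa(-1)=180, L_aa(0)=-60, L_aa(1)=60, L_aa(2)=-180; L_bb(0)=32, L_bb(2)=-16, L_bb(4)=32.
Saddle points occur where the two diagonal entries have opposite signs: (-1, 2), (0, 0), (0, 4), (1, 2), (2, 0), (2, 4). Count: 6.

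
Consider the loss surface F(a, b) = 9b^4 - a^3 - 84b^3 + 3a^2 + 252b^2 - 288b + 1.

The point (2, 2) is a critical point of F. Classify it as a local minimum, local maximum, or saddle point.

local maximum

The mixed partial ∂²F/∂a∂b is 0, so the Hessian at any point is diag(F_aa, F_bb) = diag(6(-a + 1), 36(3b^2 - 14b + 14)).
At (2, 2): H = diag(-6, -72).
Both eigenvalues are negative, so H is negative definite: a local maximum.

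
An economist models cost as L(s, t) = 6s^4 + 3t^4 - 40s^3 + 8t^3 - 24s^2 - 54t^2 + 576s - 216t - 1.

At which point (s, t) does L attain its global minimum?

L(s,t) separates as P(s) + Q(t) − 1, so its minimum is min P + min Q − 1.
P'(s) = 24(s - 4)(s - 3)(s + 2) vanishes at s ∈ {-2, 3, 4}; Q'(t) = 12(t - 3)(t + 2)(t + 3) vanishes at t ∈ {-3, -2, 3}.
Local minima of P (where P''>0): P(-2)=-832, P(4)=896. Local minima of Q: Q(-3)=189, Q(3)=-675.
So the global minimum of L is P(-2) + Q(3) − 1 = -832 − 675 − 1 = -1508, attained at (-2, 3).

(-2, 3)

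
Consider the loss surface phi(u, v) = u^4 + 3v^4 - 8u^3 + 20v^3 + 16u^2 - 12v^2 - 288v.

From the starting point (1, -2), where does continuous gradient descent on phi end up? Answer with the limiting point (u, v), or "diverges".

phi is separable, so gradient descent decouples: u follows -∂phi/∂u, v follows -∂phi/∂v.
∂phi/∂u = 4u(u - 4)(u - 2); at u=1 this is 12, so u decreases.
∂phi/∂v = 12(v - 2)(v + 3)(v + 4); at v=-2 this is -96, so v increases.
u converges to its nearest critical value 0 (a local min of the u-part); v converges to 2. The iterate converges to (0, 2).

(0, 2)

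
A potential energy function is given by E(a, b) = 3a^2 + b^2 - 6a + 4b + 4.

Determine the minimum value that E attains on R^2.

E(a,b) separates as P(a) + Q(b) + 4, so its minimum is min P + min Q + 4.
P'(a) = 6a - 6 vanishes at a ∈ {1}; Q'(b) = 2b + 4 vanishes at b ∈ {-2}.
Local minima of P (where P''>0): P(1)=-3. Local minima of Q: Q(-2)=-4.
So the global minimum of E is P(1) + Q(-2) + 4 = -3 − 4 + 4 = -3, attained at (1, -2).

-3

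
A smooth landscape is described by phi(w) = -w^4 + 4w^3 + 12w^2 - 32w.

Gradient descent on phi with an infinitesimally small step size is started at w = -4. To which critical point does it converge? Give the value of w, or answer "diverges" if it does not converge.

diverges

phi'(w) = -4(w - 4)(w - 1)(w + 2), so phi'(-4) = 320.
Gradient descent moves in the -phi' direction, i.e. w is decreasing.
There is no critical point below w=-4, and phi' keeps the same sign, so the iterate runs off to −∞.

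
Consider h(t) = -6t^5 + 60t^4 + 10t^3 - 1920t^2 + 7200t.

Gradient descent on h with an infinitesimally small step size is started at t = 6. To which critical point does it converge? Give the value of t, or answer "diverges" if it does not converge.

h'(t) = -30(t - 5)(t - 4)(t - 3)(t + 4), so h'(6) = -1800.
Gradient descent moves in the -h' direction, i.e. t is increasing.
There is no critical point above t=6, and h' keeps the same sign, so the iterate runs off to +∞.

diverges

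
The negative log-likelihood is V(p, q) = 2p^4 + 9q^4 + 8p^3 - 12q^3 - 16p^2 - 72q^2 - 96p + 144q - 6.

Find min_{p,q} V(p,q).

-502

V(p,q) separates as A(p) + B(q) − 6, so its minimum is min A + min B − 6.
A'(p) = 8(p - 2)(p + 2)(p + 3) vanishes at p ∈ {-3, -2, 2}; B'(q) = 36(q - 2)(q - 1)(q + 2) vanishes at q ∈ {-2, 1, 2}.
Local minima of A (where A''>0): A(-3)=90, A(2)=-160. Local minima of B: B(-2)=-336, B(2)=48.
So the global minimum of V is A(2) + B(-2) − 6 = -160 − 336 − 6 = -502, attained at (2, -2).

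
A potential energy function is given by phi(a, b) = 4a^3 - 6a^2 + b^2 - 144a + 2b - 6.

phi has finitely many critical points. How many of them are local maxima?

0

phi separates as a function of a plus a function of b, so ∇phi=0 decouples.
∂phi/∂a = 12(a - 4)(a + 3) = 0 at a ∈ {-3, 4}; ∂phi/∂b = 2(b + 1) = 0 at b ∈ {-1}.
The Hessian is diagonal: diag(phi_aa, phi_bb). Second derivatives: phi_aa(-3)=-84, phi_aa(4)=84; phi_bb(-1)=2.
Local maxima occur where both diagonal entries negative: none. Count: 0.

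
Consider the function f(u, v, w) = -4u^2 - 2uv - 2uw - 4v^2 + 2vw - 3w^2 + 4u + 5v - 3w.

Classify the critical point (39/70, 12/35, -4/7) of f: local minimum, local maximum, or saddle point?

local maximum

The Hessian is constant: H = [[-8, -2, -2], [-2, -8, 2], [-2, 2, -6]].
Leading principal minors: Δ₁ = -8, Δ₂ = 60, Δ₃ = -280.
The minors alternate sign starting negative (−, +, −), so H is negative definite: a local maximum.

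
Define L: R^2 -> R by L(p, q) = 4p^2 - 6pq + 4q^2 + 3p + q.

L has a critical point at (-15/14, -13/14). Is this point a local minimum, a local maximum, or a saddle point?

local minimum

The Hessian of L is constant: H = [[8, -6], [-6, 8]].
det(H) = 8·8 − (-6)² = 28.
det(H) > 0 and tr(H) = 16 > 0, so H is positive definite and the point is a local minimum.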